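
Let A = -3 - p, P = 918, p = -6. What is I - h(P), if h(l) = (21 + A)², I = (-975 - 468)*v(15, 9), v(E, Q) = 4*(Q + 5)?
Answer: -81384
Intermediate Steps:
v(E, Q) = 20 + 4*Q (v(E, Q) = 4*(5 + Q) = 20 + 4*Q)
I = -80808 (I = (-975 - 468)*(20 + 4*9) = -1443*(20 + 36) = -1443*56 = -80808)
A = 3 (A = -3 - 1*(-6) = -3 + 6 = 3)
h(l) = 576 (h(l) = (21 + 3)² = 24² = 576)
I - h(P) = -80808 - 1*576 = -80808 - 576 = -81384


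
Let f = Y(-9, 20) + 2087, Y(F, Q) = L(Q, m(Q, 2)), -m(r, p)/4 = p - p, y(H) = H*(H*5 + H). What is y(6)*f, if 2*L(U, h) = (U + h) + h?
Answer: 452952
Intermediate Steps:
y(H) = 6*H² (y(H) = H*(5*H + H) = H*(6*H) = 6*H²)
m(r, p) = 0 (m(r, p) = -4*(p - p) = -4*0 = 0)
L(U, h) = h + U/2 (L(U, h) = ((U + h) + h)/2 = (U + 2*h)/2 = h + U/2)
Y(F, Q) = Q/2 (Y(F, Q) = 0 + Q/2 = Q/2)
f = 2097 (f = (½)*20 + 2087 = 10 + 2087 = 2097)
y(6)*f = (6*6²)*2097 = (6*36)*2097 = 216*2097 = 452952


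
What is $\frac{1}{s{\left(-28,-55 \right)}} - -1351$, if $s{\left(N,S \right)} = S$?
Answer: $\frac{74304}{55} \approx 1351.0$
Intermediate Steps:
$\frac{1}{s{\left(-28,-55 \right)}} - -1351 = \frac{1}{-55} - -1351 = - \frac{1}{55} + 1351 = \frac{74304}{55}$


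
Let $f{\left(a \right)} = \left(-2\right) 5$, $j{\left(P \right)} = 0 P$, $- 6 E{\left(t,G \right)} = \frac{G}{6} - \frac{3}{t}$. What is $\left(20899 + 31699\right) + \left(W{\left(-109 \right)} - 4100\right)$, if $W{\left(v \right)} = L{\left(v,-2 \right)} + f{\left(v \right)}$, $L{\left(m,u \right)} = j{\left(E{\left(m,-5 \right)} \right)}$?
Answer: $48488$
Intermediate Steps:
$E{\left(t,G \right)} = \frac{1}{2 t} - \frac{G}{36}$ ($E{\left(t,G \right)} = - \frac{\frac{G}{6} - \frac{3}{t}}{6} = - \frac{- \frac{3}{t} + \frac{G}{6}}{6} = \frac{1}{2 t} - \frac{G}{36}$)
$j{\left(P \right)} = 0$
$L{\left(m,u \right)} = 0$
$f{\left(a \right)} = -10$
$W{\left(v \right)} = -10$ ($W{\left(v \right)} = 0 - 10 = -10$)
$\left(20899 + 31699\right) + \left(W{\left(-109 \right)} - 4100\right) = \left(20899 + 31699\right) - 4110 = 52598 - 4110 = 48488$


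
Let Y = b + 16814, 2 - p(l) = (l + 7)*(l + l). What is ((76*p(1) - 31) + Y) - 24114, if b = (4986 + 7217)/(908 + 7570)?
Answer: -71160607/8478 ≈ -8393.6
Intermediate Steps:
p(l) = 2 - 2*l*(7 + l) (p(l) = 2 - (l + 7)*(l + l) = 2 - (7 + l)*2*l = 2 - 2*l*(7 + l))
b = 12203/8478 ≈ 1.4394
Y = 142561295/8478 (Y = 12203/8478 + 16814 = 142561295/8478 ≈ 16815.)
((76*p(1) - 31) + Y) - 24114 = ((76*(2 - 14*1 - 2*1**2) - 31) + 142561295/8478) - 24114 = ((76*(2 - 14 - 2*1) - 31) + 142561295/8478) - 24114 = ((76*(2 - 14 - 2) - 31) + 142561295/8478) - 24114 = ((76*(-14) - 31) + 142561295/8478) - 24114 = ((-1064 - 31) + 142561295/8478) - 24114 = (-1095 + 142561295/8478) - 24114 = 133277885/8478 - 24114 = -71160607/8478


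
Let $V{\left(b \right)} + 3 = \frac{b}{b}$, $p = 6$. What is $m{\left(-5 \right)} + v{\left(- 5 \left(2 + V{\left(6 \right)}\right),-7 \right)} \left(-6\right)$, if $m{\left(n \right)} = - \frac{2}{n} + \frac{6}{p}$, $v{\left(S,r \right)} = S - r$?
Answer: $- \frac{203}{5} \approx -40.6$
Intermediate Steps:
$V{\left(b \right)} = -2$ ($V{\left(b \right)} = -3 + \frac{b}{b} = -3 + 1 = -2$)
$m{\left(n \right)} = 1 - \frac{2}{n}$ ($m{\left(n \right)} = - \frac{2}{n} + \frac{6}{6} = - \frac{2}{n} + 6 \cdot \frac{1}{6} = - \frac{2}{n} + 1 = 1 - \frac{2}{n}$)
$m{\left(-5 \right)} + v{\left(- 5 \left(2 + V{\left(6 \right)}\right),-7 \right)} \left(-6\right) = \frac{-2 - 5}{-5} + \left(- 5 \left(2 - 2\right) - -7\right) \left(-6\right) = \left(- \frac{1}{5}\right) \left(-7\right) + \left(\left(-5\right) 0 + 7\right) \left(-6\right) = \frac{7}{5} + \left(0 + 7\right) \left(-6\right) = \frac{7}{5} + 7 \left(-6\right) = \frac{7}{5} - 42 = - \frac{203}{5}$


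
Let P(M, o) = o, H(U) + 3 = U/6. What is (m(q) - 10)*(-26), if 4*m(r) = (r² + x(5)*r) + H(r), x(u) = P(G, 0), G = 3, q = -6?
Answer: 52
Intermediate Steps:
H(U) = -3 + U/6
x(u) = 0
m(r) = -¾ + r²/4 + r/24 (m(r) = ((r² + 0*r) + (-3 + r/6))/4 = ((r² + 0) + (-3 + r/6))/4 = (r² + (-3 + r/6))/4 = (-3 + r² + r/6)/4 = -¾ + r²/4 + r/24)
(m(q) - 10)*(-26) = ((-¾ + (¼)*(-6)² + (1/24)*(-6)) - 10)*(-26) = ((-¾ + (¼)*36 - ¼) - 10)*(-26) = ((-¾ + 9 - ¼) - 10)*(-26) = (8 - 10)*(-26) = -2*(-26) = 52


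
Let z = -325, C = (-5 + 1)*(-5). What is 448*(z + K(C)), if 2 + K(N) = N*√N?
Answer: -146496 + 17920*√5 ≈ -1.0643e+5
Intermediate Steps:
C = 20 (C = -4*(-5) = 20)
K(N) = -2 + N^(3/2) (K(N) = -2 + N*√N = -2 + N^(3/2))
448*(z + K(C)) = 448*(-325 + (-2 + 20^(3/2))) = 448*(-325 + (-2 + 40*√5)) = 448*(-327 + 40*√5) = -146496 + 17920*√5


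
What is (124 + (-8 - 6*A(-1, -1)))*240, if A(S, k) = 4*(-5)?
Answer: 56640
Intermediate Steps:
A(S, k) = -20
(124 + (-8 - 6*A(-1, -1)))*240 = (124 + (-8 - 6*(-20)))*240 = (124 + (-8 + 120))*240 = (124 + 112)*240 = 236*240 = 56640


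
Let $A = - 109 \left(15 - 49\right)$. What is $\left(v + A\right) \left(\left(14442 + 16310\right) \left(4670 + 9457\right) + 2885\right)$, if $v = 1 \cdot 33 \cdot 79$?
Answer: $2742596923757$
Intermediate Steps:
$A = 3706$ ($A = \left(-109\right) \left(-34\right) = 3706$)
$v = 2607$ ($v = 33 \cdot 79 = 2607$)
$\left(v + A\right) \left(\left(14442 + 16310\right) \left(4670 + 9457\right) + 2885\right) = \left(2607 + 3706\right) \left(\left(14442 + 16310\right) \left(4670 + 9457\right) + 2885\right) = 6313 \left(30752 \cdot 14127 + 2885\right) = 6313 \left(434433504 + 2885\right) = 6313 \cdot 434436389 = 2742596923757$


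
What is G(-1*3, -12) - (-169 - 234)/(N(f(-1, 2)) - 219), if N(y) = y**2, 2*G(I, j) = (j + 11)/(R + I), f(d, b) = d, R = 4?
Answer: -256/109 ≈ -2.3486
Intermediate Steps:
G(I, j) = (11 + j)/(2*(4 + I)) (G(I, j) = ((j + 11)/(4 + I))/2 = ((11 + j)/(4 + I))/2 = (11 + j)/(2*(4 + I)))
G(-1*3, -12) - (-169 - 234)/(N(f(-1, 2)) - 219) = (11 - 12)/(2*(4 - 1*3)) - (-169 - 234)/((-1)**2 - 219) = (1/2)*(-1)/(4 - 3) - (-403)/(1 - 219) = (1/2)*(-1)/1 - (-403)/(-218) = (1/2)*1*(-1) - (-403)*(-1)/218 = -1/2 - 1*403/218 = -1/2 - 403/218 = -256/109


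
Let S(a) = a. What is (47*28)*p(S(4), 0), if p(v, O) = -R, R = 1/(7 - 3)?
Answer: -329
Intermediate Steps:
R = ¼ (R = 1/4 = ¼ ≈ 0.25000)
p(v, O) = -¼ (p(v, O) = -1*¼ = -¼)
(47*28)*p(S(4), 0) = (47*28)*(-¼) = 1316*(-¼) = -329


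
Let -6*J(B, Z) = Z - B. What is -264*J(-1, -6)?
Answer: -220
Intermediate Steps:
J(B, Z) = -Z/6 + B/6 (J(B, Z) = -(Z - B)/6 = -Z/6 + B/6)
-264*J(-1, -6) = -264*(-1/6*(-6) + (1/6)*(-1)) = -264*(1 - 1/6) = -264*5/6 = -220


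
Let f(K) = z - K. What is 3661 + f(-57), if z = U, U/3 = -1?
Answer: 3715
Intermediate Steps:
U = -3 (U = 3*(-1) = -3)
z = -3
f(K) = -3 - K
3661 + f(-57) = 3661 + (-3 - 1*(-57)) = 3661 + (-3 + 57) = 3661 + 54 = 3715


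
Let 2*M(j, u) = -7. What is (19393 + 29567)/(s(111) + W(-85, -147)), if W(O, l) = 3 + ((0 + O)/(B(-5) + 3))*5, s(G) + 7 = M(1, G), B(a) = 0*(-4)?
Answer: -58752/179 ≈ -328.22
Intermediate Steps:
B(a) = 0
M(j, u) = -7/2 (M(j, u) = (½)*(-7) = -7/2)
s(G) = -21/2 (s(G) = -7 - 7/2 = -21/2)
W(O, l) = 3 + 5*O/3 (W(O, l) = 3 + ((0 + O)/(0 + 3))*5 = 3 + (O/3)*5 = 3 + 5*O/3)
(19393 + 29567)/(s(111) + W(-85, -147)) = (19393 + 29567)/(-21/2 + (3 + (5/3)*(-85))) = 48960/(-21/2 + (3 - 425/3)) = 48960/(-21/2 - 416/3) = 48960/(-895/6) = 48960*(-6/895) = -58752/179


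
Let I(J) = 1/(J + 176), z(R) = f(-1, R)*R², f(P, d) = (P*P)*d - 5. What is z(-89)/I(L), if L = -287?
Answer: 82647714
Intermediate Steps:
f(P, d) = -5 + d*P² (f(P, d) = P²*d - 5 = d*P² - 5 = -5 + d*P²)
z(R) = R²*(-5 + R) (z(R) = (-5 + R*(-1)²)*R² = (-5 + R*1)*R² = (-5 + R)*R² = R²*(-5 + R))
I(J) = 1/(176 + J)
z(-89)/I(L) = ((-89)²*(-5 - 89))/(1/(176 - 287)) = (7921*(-94))/(1/(-111)) = -744574/(-1/111) = -744574*(-111) = 82647714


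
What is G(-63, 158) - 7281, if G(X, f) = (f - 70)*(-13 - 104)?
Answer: -17577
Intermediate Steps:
G(X, f) = 8190 - 117*f (G(X, f) = (-70 + f)*(-117) = 8190 - 117*f)
G(-63, 158) - 7281 = (8190 - 117*158) - 7281 = (8190 - 18486) - 7281 = -10296 - 7281 = -17577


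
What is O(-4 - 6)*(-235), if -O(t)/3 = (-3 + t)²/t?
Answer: -23829/2 ≈ -11915.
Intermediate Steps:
O(t) = -3*(-3 + t)²/t
O(-4 - 6)*(-235) = -3*(-3 + (-4 - 6))²/(-4 - 6)*(-235) = -3*(-3 - 10)²/(-10)*(-235) = -3*(-⅒)*(-13)²*(-235) = -3*(-⅒)*169*(-235) = (507/10)*(-235) = -23829/2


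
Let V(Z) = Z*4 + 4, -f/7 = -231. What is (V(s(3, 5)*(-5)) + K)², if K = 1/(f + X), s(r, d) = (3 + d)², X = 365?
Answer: 6395997798961/3928324 ≈ 1.6282e+6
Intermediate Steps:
f = 1617 (f = -7*(-231) = 1617)
V(Z) = 4 + 4*Z (V(Z) = 4*Z + 4 = 4 + 4*Z)
K = 1/1982 (K = 1/(1617 + 365) = 1/1982 ≈ 0.00050454)
(V(s(3, 5)*(-5)) + K)² = ((4 + 4*((3 + 5)²*(-5))) + 1/1982)² = ((4 + 4*(8²*(-5))) + 1/1982)² = ((4 + 4*(64*(-5))) + 1/1982)² = ((4 + 4*(-320)) + 1/1982)² = ((4 - 1280) + 1/1982)² = (-1276 + 1/1982)² = (-2529031/1982)² = 6395997798961/3928324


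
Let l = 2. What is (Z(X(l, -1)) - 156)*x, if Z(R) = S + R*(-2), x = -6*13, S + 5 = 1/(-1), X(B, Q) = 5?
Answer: 13416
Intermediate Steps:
S = -6 (S = -5 + 1/(-1) = -5 + 1*(-1) = -5 - 1 = -6)
x = -78
Z(R) = -6 - 2*R (Z(R) = -6 + R*(-2) = -6 - 2*R)
(Z(X(l, -1)) - 156)*x = ((-6 - 2*5) - 156)*(-78) = ((-6 - 10) - 156)*(-78) = (-16 - 156)*(-78) = -172*(-78) = 13416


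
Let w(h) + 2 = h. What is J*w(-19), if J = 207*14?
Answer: -60858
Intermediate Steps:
w(h) = -2 + h
J = 2898
J*w(-19) = 2898*(-2 - 19) = 2898*(-21) = -60858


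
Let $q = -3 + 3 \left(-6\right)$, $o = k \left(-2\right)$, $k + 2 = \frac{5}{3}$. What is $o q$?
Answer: $-14$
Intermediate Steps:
$k = - \frac{1}{3}$ ($k = -2 + \frac{5}{3} = - \frac{1}{3} \approx -0.33333$)
$o = \frac{2}{3}$ ($o = \left(- \frac{1}{3}\right) \left(-2\right) = \frac{2}{3} \approx 0.66667$)
$q = -21$ ($q = -3 - 18 = -21$)
$o q = \frac{2}{3} \left(-21\right) = -14$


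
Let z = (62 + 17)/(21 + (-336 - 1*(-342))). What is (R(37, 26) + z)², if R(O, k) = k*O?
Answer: 678758809/729 ≈ 9.3108e+5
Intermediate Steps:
R(O, k) = O*k
z = 79/27 (z = 79/(21 + (-336 + 342)) = 79/(21 + 6) = 79/27 ≈ 2.9259)
(R(37, 26) + z)² = (37*26 + 79/27)² = (962 + 79/27)² = (26053/27)² = 678758809/729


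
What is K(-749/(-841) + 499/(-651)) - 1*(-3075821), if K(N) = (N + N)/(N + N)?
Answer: 3075822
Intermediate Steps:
K(N) = 1 (K(N) = (2*N)/((2*N)) = (2*N)*(1/(2*N)) = 1)
K(-749/(-841) + 499/(-651)) - 1*(-3075821) = 1 - 1*(-3075821) = 1 + 3075821 = 3075822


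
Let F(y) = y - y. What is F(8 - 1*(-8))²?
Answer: 0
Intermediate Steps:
F(y) = 0
F(8 - 1*(-8))² = 0² = 0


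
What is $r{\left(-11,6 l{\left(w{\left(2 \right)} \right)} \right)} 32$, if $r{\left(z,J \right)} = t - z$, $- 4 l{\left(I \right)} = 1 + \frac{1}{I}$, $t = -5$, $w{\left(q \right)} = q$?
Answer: $192$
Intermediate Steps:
$l{\left(I \right)} = - \frac{1}{4} - \frac{1}{4 I}$ ($l{\left(I \right)} = - \frac{1 + \frac{1}{I}}{4} = - \frac{1}{4} - \frac{1}{4 I}$)
$r{\left(z,J \right)} = -5 - z$
$r{\left(-11,6 l{\left(w{\left(2 \right)} \right)} \right)} 32 = \left(-5 - -11\right) 32 = \left(-5 + 11\right) 32 = 6 \cdot 32 = 192$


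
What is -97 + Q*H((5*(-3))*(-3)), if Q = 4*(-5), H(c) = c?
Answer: -997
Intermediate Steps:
Q = -20
-97 + Q*H((5*(-3))*(-3)) = -97 - 20*5*(-3)*(-3) = -97 - (-300)*(-3) = -97 - 20*45 = -97 - 900 = -997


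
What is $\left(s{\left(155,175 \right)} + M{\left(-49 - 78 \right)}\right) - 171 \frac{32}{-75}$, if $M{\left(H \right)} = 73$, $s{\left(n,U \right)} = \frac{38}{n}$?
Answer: $\frac{113309}{775} \approx 146.21$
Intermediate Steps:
$\left(s{\left(155,175 \right)} + M{\left(-49 - 78 \right)}\right) - 171 \frac{32}{-75} = \left(\frac{38}{155} + 73\right) - 171 \frac{32}{-75} = \left(38 \cdot \frac{1}{155} + 73\right) - 171 \cdot 32 \left(- \frac{1}{75}\right) = \left(\frac{38}{155} + 73\right) - - \frac{1824}{25} = \frac{11353}{155} + \frac{1824}{25} = \frac{113309}{775}$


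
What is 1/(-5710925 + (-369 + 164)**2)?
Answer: -1/5668900 ≈ -1.7640e-7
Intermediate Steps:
1/(-5710925 + (-369 + 164)**2) = 1/(-5710925 + (-205)**2) = 1/(-5710925 + 42025) = 1/(-5668900) = -1/5668900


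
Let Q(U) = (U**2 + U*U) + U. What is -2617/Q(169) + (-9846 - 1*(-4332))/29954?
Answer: -197146096/858047307 ≈ -0.22976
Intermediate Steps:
Q(U) = U + 2*U**2 (Q(U) = (U**2 + U**2) + U = 2*U**2 + U = U + 2*U**2)
-2617/Q(169) + (-9846 - 1*(-4332))/29954 = -2617*1/(169*(1 + 2*169)) + (-9846 - 1*(-4332))/29954 = -2617*1/(169*(1 + 338)) + (-9846 + 4332)*(1/29954) = -2617/(169*339) - 5514*1/29954 = -2617/57291 - 2757/14977 = -197146096/858047307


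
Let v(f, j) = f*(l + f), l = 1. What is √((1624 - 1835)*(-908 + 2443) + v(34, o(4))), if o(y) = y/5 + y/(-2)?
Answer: 3*I*√35855 ≈ 568.06*I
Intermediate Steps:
o(y) = -3*y/10 (o(y) = y*(⅕) + y*(-½) = y/5 - y/2 = -3*y/10)
v(f, j) = f*(1 + f)
√((1624 - 1835)*(-908 + 2443) + v(34, o(4))) = √((1624 - 1835)*(-908 + 2443) + 34*(1 + 34)) = √(-211*1535 + 34*35) = √(-323885 + 1190) = √(-322695) = 3*I*√35855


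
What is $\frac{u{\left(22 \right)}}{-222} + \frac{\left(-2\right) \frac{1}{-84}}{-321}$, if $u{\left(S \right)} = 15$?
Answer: $- \frac{16871}{249417} \approx -0.067642$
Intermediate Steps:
$\frac{u{\left(22 \right)}}{-222} + \frac{\left(-2\right) \frac{1}{-84}}{-321} = \frac{15}{-222} + \frac{\left(-2\right) \frac{1}{-84}}{-321} = 15 \left(- \frac{1}{222}\right) + \left(-2\right) \left(- \frac{1}{84}\right) \left(- \frac{1}{321}\right) = - \frac{5}{74} + \frac{1}{42} \left(- \frac{1}{321}\right) = - \frac{5}{74} - \frac{1}{13482} = - \frac{16871}{249417}$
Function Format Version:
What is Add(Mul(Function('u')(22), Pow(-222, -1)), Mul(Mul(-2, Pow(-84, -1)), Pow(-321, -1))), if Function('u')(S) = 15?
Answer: Rational(-16871, 249417) ≈ -0.067642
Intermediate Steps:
Add(Mul(Function('u')(22), Pow(-222, -1)), Mul(Mul(-2, Pow(-84, -1)), Pow(-321, -1))) = Add(Mul(15, Pow(-222, -1)), Mul(Mul(-2, Pow(-84, -1)), Pow(-321, -1))) = Add(Mul(15, Rational(-1, 222)), Mul(Mul(-2, Rational(-1, 84)), Rational(-1, 321))) = Add(Rational(-5, 74), Mul(Rational(1, 42), Rational(-1, 321))) = Add(Rational(-5, 74), Rational(-1, 13482)) = Rational(-16871, 249417)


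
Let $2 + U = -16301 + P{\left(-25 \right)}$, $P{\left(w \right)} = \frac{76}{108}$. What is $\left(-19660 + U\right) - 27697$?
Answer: $- \frac{1718801}{27} \approx -63659.0$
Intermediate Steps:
$P{\left(w \right)} = \frac{19}{27}$ ($P{\left(w \right)} = 76 \cdot \frac{1}{108} = \frac{19}{27}$)
$U = - \frac{440162}{27}$ ($U = -2 + \left(-16301 + \frac{19}{27}\right) = -2 - \frac{440108}{27} = - \frac{440162}{27} \approx -16302.0$)
$\left(-19660 + U\right) - 27697 = \left(-19660 - \frac{440162}{27}\right) - 27697 = - \frac{970982}{27} - 27697 = - \frac{1718801}{27}$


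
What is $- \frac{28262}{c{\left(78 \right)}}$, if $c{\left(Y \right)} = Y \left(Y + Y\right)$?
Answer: $- \frac{1087}{468} \approx -2.3227$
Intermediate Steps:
$c{\left(Y \right)} = 2 Y^{2}$ ($c{\left(Y \right)} = Y 2 Y = 2 Y^{2}$)
$- \frac{28262}{c{\left(78 \right)}} = - \frac{28262}{2 \cdot 78^{2}} = - \frac{28262}{2 \cdot 6084} = - \frac{28262}{12168} = \left(-28262\right) \frac{1}{12168} = - \frac{1087}{468}$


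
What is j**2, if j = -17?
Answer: 289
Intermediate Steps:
j**2 = (-17)**2 = 289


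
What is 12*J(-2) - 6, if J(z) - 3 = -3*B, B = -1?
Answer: 66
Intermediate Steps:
J(z) = 6 (J(z) = 3 - 3*(-1) = 3 + 3 = 6)
12*J(-2) - 6 = 12*6 - 6 = 72 - 6 = 66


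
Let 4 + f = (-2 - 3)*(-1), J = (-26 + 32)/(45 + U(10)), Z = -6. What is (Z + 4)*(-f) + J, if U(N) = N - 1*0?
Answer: 116/55 ≈ 2.1091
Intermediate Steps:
U(N) = N (U(N) = N + 0 = N)
J = 6/55 (J = (-26 + 32)/(45 + 10) = 6/55 ≈ 0.10909)
f = 1 (f = -4 + (-2 - 3)*(-1) = -4 - 5*(-1) = -4 + 5 = 1)
(Z + 4)*(-f) + J = (-6 + 4)*(-1*1) + 6/55 = -2*(-1) + 6/55 = 2 + 6/55 = 116/55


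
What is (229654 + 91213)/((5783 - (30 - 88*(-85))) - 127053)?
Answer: -320867/128780 ≈ -2.4916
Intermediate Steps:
(229654 + 91213)/((5783 - (30 - 88*(-85))) - 127053) = 320867/((5783 - (30 + 7480)) - 127053) = 320867/((5783 - 1*7510) - 127053) = 320867/((5783 - 7510) - 127053) = 320867/(-1727 - 127053) = 320867/(-128780) = 320867*(-1/128780) = -320867/128780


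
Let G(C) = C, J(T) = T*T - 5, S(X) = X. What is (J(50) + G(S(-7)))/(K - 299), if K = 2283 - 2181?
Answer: -2488/197 ≈ -12.629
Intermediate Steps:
K = 102
J(T) = -5 + T**2 (J(T) = T**2 - 5 = -5 + T**2)
(J(50) + G(S(-7)))/(K - 299) = ((-5 + 50**2) - 7)/(102 - 299) = ((-5 + 2500) - 7)/(-197) = (2495 - 7)*(-1/197) = 2488*(-1/197) = -2488/197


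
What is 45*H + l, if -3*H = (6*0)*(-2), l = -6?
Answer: -6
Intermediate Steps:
H = 0 (H = -6*0*(-2)/3 = -0*(-2) = -⅓*0 = 0)
45*H + l = 45*0 - 6 = 0 - 6 = -6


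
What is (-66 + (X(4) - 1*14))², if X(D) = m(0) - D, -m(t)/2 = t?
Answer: 7056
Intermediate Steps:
m(t) = -2*t
X(D) = -D (X(D) = -2*0 - D = 0 - D = -D)
(-66 + (X(4) - 1*14))² = (-66 + (-1*4 - 1*14))² = (-66 + (-4 - 14))² = (-66 - 18)² = (-84)² = 7056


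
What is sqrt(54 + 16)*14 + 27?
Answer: 27 + 14*sqrt(70) ≈ 144.13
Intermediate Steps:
sqrt(54 + 16)*14 + 27 = sqrt(70)*14 + 27 = 14*sqrt(70) + 27 = 27 + 14*sqrt(70)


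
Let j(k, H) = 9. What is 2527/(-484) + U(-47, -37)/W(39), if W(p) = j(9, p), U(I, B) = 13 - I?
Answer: 2099/1452 ≈ 1.4456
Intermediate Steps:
W(p) = 9
2527/(-484) + U(-47, -37)/W(39) = 2527/(-484) + (13 - 1*(-47))/9 = 2527*(-1/484) + (13 + 47)*(⅑) = -2527/484 + 60*(⅑) = -2527/484 + 20/3 = 2099/1452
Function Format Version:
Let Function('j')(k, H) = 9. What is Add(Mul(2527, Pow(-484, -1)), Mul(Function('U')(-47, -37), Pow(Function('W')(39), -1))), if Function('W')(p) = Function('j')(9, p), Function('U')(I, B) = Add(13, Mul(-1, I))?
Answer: Rational(2099, 1452) ≈ 1.4456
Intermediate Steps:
Function('W')(p) = 9
Add(Mul(2527, Pow(-484, -1)), Mul(Function('U')(-47, -37), Pow(Function('W')(39), -1))) = Add(Mul(2527, Pow(-484, -1)), Mul(Add(13, Mul(-1, -47)), Pow(9, -1))) = Add(Mul(2527, Rational(-1, 484)), Mul(Add(13, 47), Rational(1, 9))) = Add(Rational(-2527, 484), Mul(60, Rational(1, 9))) = Add(Rational(-2527, 484), Rational(20, 3)) = Rational(2099, 1452)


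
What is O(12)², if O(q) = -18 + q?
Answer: 36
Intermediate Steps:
O(12)² = (-18 + 12)² = (-6)² = 36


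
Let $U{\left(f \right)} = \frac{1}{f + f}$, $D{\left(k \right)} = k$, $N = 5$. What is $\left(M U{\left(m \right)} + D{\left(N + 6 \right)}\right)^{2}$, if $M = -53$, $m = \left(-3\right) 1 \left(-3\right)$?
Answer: $\frac{21025}{324} \approx 64.892$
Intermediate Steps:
$m = 9$ ($m = \left(-3\right) \left(-3\right) = 9$)
$U{\left(f \right)} = \frac{1}{2 f}$
$\left(M U{\left(m \right)} + D{\left(N + 6 \right)}\right)^{2} = \left(- 53 \frac{1}{2 \cdot 9} + \left(5 + 6\right)\right)^{2} = \left(- 53 \cdot \frac{1}{2} \cdot \frac{1}{9} + 11\right)^{2} = \left(\left(-53\right) \frac{1}{18} + 11\right)^{2} = \left(- \frac{53}{18} + 11\right)^{2} = \left(\frac{145}{18}\right)^{2} = \frac{21025}{324}$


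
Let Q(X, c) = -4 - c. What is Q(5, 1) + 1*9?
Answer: 4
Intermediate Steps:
Q(5, 1) + 1*9 = (-4 - 1*1) + 1*9 = (-4 - 1) + 9 = -5 + 9 = 4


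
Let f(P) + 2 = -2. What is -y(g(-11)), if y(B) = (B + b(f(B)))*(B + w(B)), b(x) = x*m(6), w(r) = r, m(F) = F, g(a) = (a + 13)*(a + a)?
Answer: -5984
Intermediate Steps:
f(P) = -4 (f(P) = -2 - 2 = -4)
g(a) = 2*a*(13 + a) (g(a) = (13 + a)*(2*a) = 2*a*(13 + a))
b(x) = 6*x (b(x) = x*6 = 6*x)
y(B) = 2*B*(-24 + B) (y(B) = (B + 6*(-4))*(B + B) = (B - 24)*(2*B) = (-24 + B)*(2*B) = 2*B*(-24 + B))
-y(g(-11)) = -2*2*(-11)*(13 - 11)*(-24 + 2*(-11)*(13 - 11)) = -2*2*(-11)*2*(-24 + 2*(-11)*2) = -2*(-44)*(-24 - 44) = -2*(-44)*(-68) = -1*5984 = -5984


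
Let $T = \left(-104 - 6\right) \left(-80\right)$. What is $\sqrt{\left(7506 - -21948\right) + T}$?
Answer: $\sqrt{38254} \approx 195.59$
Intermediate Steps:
$T = 8800$ ($T = \left(-110\right) \left(-80\right) = 8800$)
$\sqrt{\left(7506 - -21948\right) + T} = \sqrt{\left(7506 - -21948\right) + 8800} = \sqrt{\left(7506 + 21948\right) + 8800} = \sqrt{29454 + 8800} = \sqrt{38254}$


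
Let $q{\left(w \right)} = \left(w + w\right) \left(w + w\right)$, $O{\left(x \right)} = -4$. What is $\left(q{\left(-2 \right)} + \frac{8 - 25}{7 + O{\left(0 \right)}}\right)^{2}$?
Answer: $\frac{961}{9} \approx 106.78$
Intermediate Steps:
$q{\left(w \right)} = 4 w^{2}$ ($q{\left(w \right)} = 2 w 2 w = 4 w^{2}$)
$\left(q{\left(-2 \right)} + \frac{8 - 25}{7 + O{\left(0 \right)}}\right)^{2} = \left(4 \left(-2\right)^{2} + \frac{8 - 25}{7 - 4}\right)^{2} = \left(4 \cdot 4 - \frac{17}{3}\right)^{2} = \left(16 - \frac{17}{3}\right)^{2} = \left(\frac{31}{3}\right)^{2} = \frac{961}{9}$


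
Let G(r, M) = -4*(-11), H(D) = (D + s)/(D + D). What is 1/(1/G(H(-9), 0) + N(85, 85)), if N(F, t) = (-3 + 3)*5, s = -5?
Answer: 44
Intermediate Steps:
N(F, t) = 0 (N(F, t) = 0*5 = 0)
H(D) = (-5 + D)/(2*D) (H(D) = (D - 5)/(D + D) = (-5 + D)/((2*D)) = (-5 + D)*(1/(2*D)) = (-5 + D)/(2*D))
G(r, M) = 44
1/(1/G(H(-9), 0) + N(85, 85)) = 1/(1/44 + 0) = 1/(1/44) = 44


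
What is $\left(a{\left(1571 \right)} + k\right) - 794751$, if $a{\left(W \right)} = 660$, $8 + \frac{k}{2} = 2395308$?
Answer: $3996509$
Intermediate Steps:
$k = 4790600$ ($k = -16 + 2 \cdot 2395308 = -16 + 4790616 = 4790600$)
$\left(a{\left(1571 \right)} + k\right) - 794751 = \left(660 + 4790600\right) - 794751 = 4791260 - 794751 = 3996509$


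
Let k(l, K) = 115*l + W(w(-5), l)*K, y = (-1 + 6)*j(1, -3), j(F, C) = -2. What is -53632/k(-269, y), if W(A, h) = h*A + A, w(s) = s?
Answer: 53632/44335 ≈ 1.2097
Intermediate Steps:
W(A, h) = A + A*h (W(A, h) = A*h + A = A + A*h)
y = -10 (y = (-1 + 6)*(-2) = 5*(-2) = -10)
k(l, K) = 115*l + K*(-5 - 5*l) (k(l, K) = 115*l + (-5*(1 + l))*K = 115*l + (-5 - 5*l)*K = 115*l + K*(-5 - 5*l))
-53632/k(-269, y) = -53632/(-5*(-10) + 115*(-269) - 5*(-10)*(-269)) = -53632/(50 - 30935 - 13450) = -53632/(-44335) = -53632*(-1/44335) = 53632/44335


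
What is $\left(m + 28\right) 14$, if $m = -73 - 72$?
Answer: $-1638$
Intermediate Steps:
$m = -145$
$\left(m + 28\right) 14 = \left(-145 + 28\right) 14 = \left(-117\right) 14 = -1638$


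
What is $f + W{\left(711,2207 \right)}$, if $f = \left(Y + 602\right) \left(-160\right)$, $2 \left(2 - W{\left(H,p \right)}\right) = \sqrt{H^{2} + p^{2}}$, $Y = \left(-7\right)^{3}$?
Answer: $-41438 - \frac{\sqrt{5376370}}{2} \approx -42597.0$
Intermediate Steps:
$Y = -343$
$W{\left(H,p \right)} = 2 - \frac{\sqrt{H^{2} + p^{2}}}{2}$
$f = -41440$ ($f = \left(-343 + 602\right) \left(-160\right) = 259 \left(-160\right) = -41440$)
$f + W{\left(711,2207 \right)} = -41440 + \left(2 - \frac{\sqrt{711^{2} + 2207^{2}}}{2}\right) = -41440 + \left(2 - \frac{\sqrt{505521 + 4870849}}{2}\right) = -41440 + \left(2 - \frac{\sqrt{5376370}}{2}\right) = -41438 - \frac{\sqrt{5376370}}{2}$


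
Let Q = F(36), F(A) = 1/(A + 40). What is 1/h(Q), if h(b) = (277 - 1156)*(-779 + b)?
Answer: 76/52039437 ≈ 1.4604e-6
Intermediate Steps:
F(A) = 1/(40 + A)
Q = 1/76 (Q = 1/(40 + 36) = 1/76 ≈ 0.013158)
h(b) = 684741 - 879*b (h(b) = -879*(-779 + b) = 684741 - 879*b)
1/h(Q) = 1/(684741 - 879*1/76) = 1/(684741 - 879/76) = 1/(52039437/76) = 76/52039437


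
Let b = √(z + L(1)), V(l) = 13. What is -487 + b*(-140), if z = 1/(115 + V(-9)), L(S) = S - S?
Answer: -487 - 35*√2/4 ≈ -499.37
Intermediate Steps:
L(S) = 0
z = 1/128 (z = 1/(115 + 13) = 1/128 ≈ 0.0078125)
b = √2/16 (b = √(1/128 + 0) = √(1/128) = √2/16 ≈ 0.088388)
-487 + b*(-140) = -487 + (√2/16)*(-140) = -487 - 35*√2/4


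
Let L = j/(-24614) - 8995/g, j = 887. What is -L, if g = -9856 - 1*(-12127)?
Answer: 223417307/55898394 ≈ 3.9968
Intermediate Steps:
g = 2271 (g = -9856 + 12127 = 2271)
L = -223417307/55898394 (L = 887/(-24614) - 8995/2271 = 887*(-1/24614) - 8995*1/2271 = -887/24614 - 8995/2271 = -223417307/55898394 ≈ -3.9968)
-L = -1*(-223417307/55898394) = 223417307/55898394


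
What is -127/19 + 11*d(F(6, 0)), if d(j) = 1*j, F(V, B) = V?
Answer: 1127/19 ≈ 59.316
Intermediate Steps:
d(j) = j
-127/19 + 11*d(F(6, 0)) = -127/19 + 11*6 = -127*1/19 + 66 = -127/19 + 66 = 1127/19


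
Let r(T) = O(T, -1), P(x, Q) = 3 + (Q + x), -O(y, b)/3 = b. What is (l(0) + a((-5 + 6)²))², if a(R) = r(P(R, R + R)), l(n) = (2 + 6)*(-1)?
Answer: 25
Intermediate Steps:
O(y, b) = -3*b
l(n) = -8 (l(n) = 8*(-1) = -8)
P(x, Q) = 3 + Q + x
r(T) = 3 (r(T) = -3*(-1) = 3)
a(R) = 3
(l(0) + a((-5 + 6)²))² = (-8 + 3)² = (-5)² = 25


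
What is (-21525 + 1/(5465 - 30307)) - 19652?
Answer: -1022919035/24842 ≈ -41177.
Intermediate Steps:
(-21525 + 1/(5465 - 30307)) - 19652 = (-21525 + 1/(-24842)) - 19652 = (-21525 - 1/24842) - 19652 = -534724051/24842 - 19652 = -1022919035/24842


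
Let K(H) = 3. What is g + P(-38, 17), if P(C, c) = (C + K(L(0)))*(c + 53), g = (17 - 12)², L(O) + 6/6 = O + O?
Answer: -2425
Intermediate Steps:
L(O) = -1 + 2*O (L(O) = -1 + (O + O) = -1 + 2*O)
g = 25 (g = 5² = 25)
P(C, c) = (3 + C)*(53 + c) (P(C, c) = (C + 3)*(c + 53) = (3 + C)*(53 + c))
g + P(-38, 17) = 25 + (159 + 3*17 + 53*(-38) - 38*17) = 25 + (159 + 51 - 2014 - 646) = 25 - 2450 = -2425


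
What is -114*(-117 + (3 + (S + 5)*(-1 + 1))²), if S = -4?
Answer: 12312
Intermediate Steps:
-114*(-117 + (3 + (S + 5)*(-1 + 1))²) = -114*(-117 + (3 + (-4 + 5)*(-1 + 1))²) = -114*(-117 + (3 + 1*0)²) = -114*(-117 + (3 + 0)²) = -114*(-117 + 3²) = -114*(-117 + 9) = -114*(-108) = 12312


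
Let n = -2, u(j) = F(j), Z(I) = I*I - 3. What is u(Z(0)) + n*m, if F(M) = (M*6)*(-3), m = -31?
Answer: 116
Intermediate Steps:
Z(I) = -3 + I² (Z(I) = I² - 3 = -3 + I²)
F(M) = -18*M (F(M) = (6*M)*(-3) = -18*M)
u(j) = -18*j
u(Z(0)) + n*m = -18*(-3 + 0²) - 2*(-31) = -18*(-3 + 0) + 62 = -18*(-3) + 62 = 54 + 62 = 116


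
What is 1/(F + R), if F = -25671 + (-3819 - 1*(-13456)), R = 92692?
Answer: 1/76658 ≈ 1.3045e-5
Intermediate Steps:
F = -16034 (F = -25671 + (-3819 + 13456) = -25671 + 9637 = -16034)
1/(F + R) = 1/(-16034 + 92692) = 1/76658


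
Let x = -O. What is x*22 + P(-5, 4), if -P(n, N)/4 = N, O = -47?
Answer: 1018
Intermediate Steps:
P(n, N) = -4*N
x = 47 (x = -1*(-47) = 47)
x*22 + P(-5, 4) = 47*22 - 4*4 = 1034 - 16 = 1018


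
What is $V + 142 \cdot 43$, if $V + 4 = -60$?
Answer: $6042$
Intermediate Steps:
$V = -64$ ($V = -4 - 60 = -64$)
$V + 142 \cdot 43 = -64 + 142 \cdot 43 = -64 + 6106 = 6042$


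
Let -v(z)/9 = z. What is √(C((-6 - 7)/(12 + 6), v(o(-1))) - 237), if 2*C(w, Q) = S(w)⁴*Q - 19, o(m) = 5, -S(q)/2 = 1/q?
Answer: I*√179326586/338 ≈ 39.619*I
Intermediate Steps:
S(q) = -2/q
v(z) = -9*z
C(w, Q) = -19/2 + 8*Q/w⁴ (C(w, Q) = ((-2/w)⁴*Q - 19)/2 = ((16/w⁴)*Q - 19)/2 = (16*Q/w⁴ - 19)/2 = (-19 + 16*Q/w⁴)/2 = -19/2 + 8*Q/w⁴)
√(C((-6 - 7)/(12 + 6), v(o(-1))) - 237) = √((-19/2 + 8*(-9*5)/((-6 - 7)/(12 + 6))⁴) - 237) = √((-19/2 + 8*(-45)/(-13/18)⁴) - 237) = √((-19/2 + 8*(-45)*(104976/28561)) - 237) = √((-19/2 - 37791360/28561) - 237) = √(-76125379/57122 - 237) = √(-89663293/57122) = I*√179326586/338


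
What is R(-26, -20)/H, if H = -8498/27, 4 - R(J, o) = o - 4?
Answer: -54/607 ≈ -0.088962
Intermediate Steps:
R(J, o) = 8 - o (R(J, o) = 4 - (o - 4) = 4 - (-4 + o) = 4 + (4 - o) = 8 - o)
H = -8498/27 (H = -8498*1/27 = -8498/27 ≈ -314.74)
R(-26, -20)/H = (8 - 1*(-20))/(-8498/27) = (8 + 20)*(-27/8498) = 28*(-27/8498) = -54/607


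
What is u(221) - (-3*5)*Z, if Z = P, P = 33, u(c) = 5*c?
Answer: 1600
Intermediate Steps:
Z = 33
u(221) - (-3*5)*Z = 5*221 - (-3*5)*33 = 1105 - (-15)*33 = 1105 - 1*(-495) = 1105 + 495 = 1600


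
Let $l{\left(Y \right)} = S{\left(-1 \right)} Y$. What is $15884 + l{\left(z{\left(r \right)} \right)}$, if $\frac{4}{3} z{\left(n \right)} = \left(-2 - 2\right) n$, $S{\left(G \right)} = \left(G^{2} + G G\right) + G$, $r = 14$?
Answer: $15842$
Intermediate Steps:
$S{\left(G \right)} = G + 2 G^{2}$ ($S{\left(G \right)} = \left(G^{2} + G^{2}\right) + G = 2 G^{2} + G = G + 2 G^{2}$)
$z{\left(n \right)} = - 3 n$ ($z{\left(n \right)} = \frac{3 \left(-2 - 2\right) n}{4} = \frac{3 \left(- 4 n\right)}{4} = - 3 n$)
$l{\left(Y \right)} = Y$ ($l{\left(Y \right)} = - (1 + 2 \left(-1\right)) Y = - (1 - 2) Y = \left(-1\right) \left(-1\right) Y = 1 Y = Y$)
$15884 + l{\left(z{\left(r \right)} \right)} = 15884 - 42 = 15842$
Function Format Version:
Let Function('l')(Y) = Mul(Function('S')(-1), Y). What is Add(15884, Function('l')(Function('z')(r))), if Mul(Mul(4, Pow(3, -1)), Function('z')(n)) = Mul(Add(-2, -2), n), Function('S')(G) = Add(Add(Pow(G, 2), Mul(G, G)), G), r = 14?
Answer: 15842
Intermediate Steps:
Function('S')(G) = Add(G, Mul(2, Pow(G, 2))) (Function('S')(G) = Add(Add(Pow(G, 2), Pow(G, 2)), G) = Add(Mul(2, Pow(G, 2)), G) = Add(G, Mul(2, Pow(G, 2))))
Function('z')(n) = Mul(-3, n) (Function('z')(n) = Mul(Rational(3, 4), Mul(Add(-2, -2), n)) = Mul(Rational(3, 4), Mul(-4, n)) = Mul(-3, n))
Function('l')(Y) = Y (Function('l')(Y) = Mul(Mul(-1, Add(1, Mul(2, -1))), Y) = Mul(Mul(-1, Add(1, -2)), Y) = Mul(Mul(-1, -1), Y) = Mul(1, Y) = Y)
Add(15884, Function('l')(Function('z')(r))) = Add(15884, Mul(-3, 14)) = Add(15884, -42) = 15842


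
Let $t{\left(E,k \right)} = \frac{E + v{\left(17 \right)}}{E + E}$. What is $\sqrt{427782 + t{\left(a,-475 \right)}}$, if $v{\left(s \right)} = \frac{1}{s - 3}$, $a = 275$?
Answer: $\frac{\sqrt{253632244327}}{770} \approx 654.05$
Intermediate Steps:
$v{\left(s \right)} = \frac{1}{-3 + s}$
$t{\left(E,k \right)} = \frac{\frac{1}{14} + E}{2 E}$ ($t{\left(E,k \right)} = \frac{E + \frac{1}{-3 + 17}}{E + E} = \frac{E + \frac{1}{14}}{2 E} = \left(E + \frac{1}{14}\right) \frac{1}{2 E} = \left(\frac{1}{14} + E\right) \frac{1}{2 E} = \frac{\frac{1}{14} + E}{2 E}$)
$\sqrt{427782 + t{\left(a,-475 \right)}} = \sqrt{427782 + \frac{1 + 14 \cdot 275}{28 \cdot 275}} = \sqrt{427782 + \frac{1}{28} \cdot \frac{1}{275} \left(1 + 3850\right)} = \sqrt{427782 + \frac{1}{28} \cdot \frac{1}{275} \cdot 3851} = \sqrt{427782 + \frac{3851}{7700}} = \sqrt{\frac{3293925251}{7700}} = \frac{\sqrt{253632244327}}{770}$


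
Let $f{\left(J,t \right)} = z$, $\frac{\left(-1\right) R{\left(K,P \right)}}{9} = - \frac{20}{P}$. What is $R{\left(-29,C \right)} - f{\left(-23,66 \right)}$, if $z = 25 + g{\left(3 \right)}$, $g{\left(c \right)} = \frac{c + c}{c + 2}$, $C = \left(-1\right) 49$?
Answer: $- \frac{7319}{245} \approx -29.873$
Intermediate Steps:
$C = -49$
$R{\left(K,P \right)} = \frac{180}{P}$ ($R{\left(K,P \right)} = - 9 \left(- \frac{20}{P}\right) = \frac{180}{P}$)
$g{\left(c \right)} = \frac{2 c}{2 + c}$
$z = \frac{131}{5}$ ($z = 25 + 2 \cdot 3 \frac{1}{2 + 3} = 25 + 2 \cdot 3 \cdot \frac{1}{5} = 25 + \frac{6}{5} = \frac{131}{5} \approx 26.2$)
$f{\left(J,t \right)} = \frac{131}{5}$
$R{\left(-29,C \right)} - f{\left(-23,66 \right)} = \frac{180}{-49} - \frac{131}{5} = 180 \left(- \frac{1}{49}\right) - \frac{131}{5} = - \frac{180}{49} - \frac{131}{5} = - \frac{7319}{245}$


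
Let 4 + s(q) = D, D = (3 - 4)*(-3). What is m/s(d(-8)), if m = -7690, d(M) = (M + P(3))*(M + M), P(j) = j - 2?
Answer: 7690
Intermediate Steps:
P(j) = -2 + j
d(M) = 2*M*(1 + M) (d(M) = (M + (-2 + 3))*(M + M) = (M + 1)*(2*M) = (1 + M)*(2*M) = 2*M*(1 + M))
D = 3 (D = -1*(-3) = 3)
s(q) = -1 (s(q) = -4 + 3 = -1)
m/s(d(-8)) = -7690/(-1) = -7690*(-1) = 7690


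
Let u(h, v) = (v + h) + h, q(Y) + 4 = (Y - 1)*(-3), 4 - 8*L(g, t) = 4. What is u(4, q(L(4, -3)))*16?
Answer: 112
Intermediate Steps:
L(g, t) = 0 (L(g, t) = ½ - ⅛*4 = ½ - ½ = 0)
q(Y) = -1 - 3*Y (q(Y) = -4 + (Y - 1)*(-3) = -4 + (-1 + Y)*(-3) = -4 + (3 - 3*Y) = -1 - 3*Y)
u(h, v) = v + 2*h (u(h, v) = (h + v) + h = v + 2*h)
u(4, q(L(4, -3)))*16 = ((-1 - 3*0) + 2*4)*16 = ((-1 + 0) + 8)*16 = (-1 + 8)*16 = 7*16 = 112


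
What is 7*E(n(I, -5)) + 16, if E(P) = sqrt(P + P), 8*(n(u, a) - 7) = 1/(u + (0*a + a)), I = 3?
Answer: 16 + 7*sqrt(222)/4 ≈ 42.074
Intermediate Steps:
n(u, a) = 7 + 1/(8*(a + u)) (n(u, a) = 7 + 1/(8*(u + (0*a + a))) = 7 + 1/(8*(u + (0 + a))) = 7 + 1/(8*(u + a)) = 7 + 1/(8*(a + u)))
E(P) = sqrt(2)*sqrt(P) (E(P) = sqrt(2*P) = sqrt(2)*sqrt(P))
7*E(n(I, -5)) + 16 = 7*(sqrt(2)*sqrt((1/8 + 7*(-5) + 7*3)/(-5 + 3))) + 16 = 7*(sqrt(2)*sqrt((1/8 - 35 + 21)/(-2))) + 16 = 7*(sqrt(2)*sqrt(-1/2*(-111/8))) + 16 = 7*(sqrt(2)*sqrt(111/16)) + 16 = 7*(sqrt(2)*(sqrt(111)/4)) + 16 = 7*(sqrt(222)/4) + 16 = 7*sqrt(222)/4 + 16 = 16 + 7*sqrt(222)/4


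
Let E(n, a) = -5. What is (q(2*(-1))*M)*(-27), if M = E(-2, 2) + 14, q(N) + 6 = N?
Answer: 1944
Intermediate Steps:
q(N) = -6 + N
M = 9 (M = -5 + 14 = 9)
(q(2*(-1))*M)*(-27) = ((-6 + 2*(-1))*9)*(-27) = ((-6 - 2)*9)*(-27) = -8*9*(-27) = -72*(-27) = 1944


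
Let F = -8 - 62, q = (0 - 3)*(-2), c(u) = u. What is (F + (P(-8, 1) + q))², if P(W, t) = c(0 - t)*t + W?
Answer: 5329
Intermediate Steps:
q = 6 (q = -3*(-2) = 6)
P(W, t) = W - t² (P(W, t) = (0 - t)*t + W = (-t)*t + W = -t² + W = W - t²)
F = -70
(F + (P(-8, 1) + q))² = (-70 + ((-8 - 1*1²) + 6))² = (-70 + ((-8 - 1*1) + 6))² = (-70 + ((-8 - 1) + 6))² = (-70 + (-9 + 6))² = (-70 - 3)² = (-73)² = 5329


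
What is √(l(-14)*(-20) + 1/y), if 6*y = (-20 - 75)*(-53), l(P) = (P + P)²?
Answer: I*√397507177790/5035 ≈ 125.22*I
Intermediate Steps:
l(P) = 4*P² (l(P) = (2*P)² = 4*P²)
y = 5035/6 (y = ((-20 - 75)*(-53))/6 = (-95*(-53))/6 = (⅙)*5035 = 5035/6 ≈ 839.17)
√(l(-14)*(-20) + 1/y) = √((4*(-14)²)*(-20) + 1/(5035/6)) = √((4*196)*(-20) + 6/5035) = √(784*(-20) + 6/5035) = √(-15680 + 6/5035) = √(-78948794/5035) = I*√397507177790/5035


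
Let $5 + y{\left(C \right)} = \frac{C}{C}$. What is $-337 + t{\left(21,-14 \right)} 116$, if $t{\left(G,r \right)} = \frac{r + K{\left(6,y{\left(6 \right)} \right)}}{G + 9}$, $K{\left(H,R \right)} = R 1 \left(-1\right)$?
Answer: $- \frac{1127}{3} \approx -375.67$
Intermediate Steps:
$y{\left(C \right)} = -4$ ($y{\left(C \right)} = -5 + \frac{C}{C} = -5 + 1 = -4$)
$K{\left(H,R \right)} = - R$ ($K{\left(H,R \right)} = R \left(-1\right) = - R$)
$t{\left(G,r \right)} = \frac{4 + r}{9 + G}$ ($t{\left(G,r \right)} = \frac{r - -4}{G + 9} = \frac{r + 4}{9 + G} = \frac{4 + r}{9 + G}$)
$-337 + t{\left(21,-14 \right)} 116 = -337 + \frac{4 - 14}{9 + 21} \cdot 116 = -337 + \frac{1}{30} \left(-10\right) 116 = -337 - \frac{116}{3} = - \frac{1127}{3}$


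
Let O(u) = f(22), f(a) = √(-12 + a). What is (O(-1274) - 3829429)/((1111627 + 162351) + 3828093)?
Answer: -3829429/5102071 + √10/5102071 ≈ -0.75056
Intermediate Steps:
O(u) = √10 (O(u) = √(-12 + 22) = √10)
(O(-1274) - 3829429)/((1111627 + 162351) + 3828093) = (√10 - 3829429)/((1111627 + 162351) + 3828093) = (-3829429 + √10)/(1273978 + 3828093) = (-3829429 + √10)/5102071 = (-3829429 + √10)*(1/5102071) = -3829429/5102071 + √10/5102071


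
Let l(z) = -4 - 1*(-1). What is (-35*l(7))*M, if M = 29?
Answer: 3045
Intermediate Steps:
l(z) = -3 (l(z) = -4 + 1 = -3)
(-35*l(7))*M = -35*(-3)*29 = 105*29 = 3045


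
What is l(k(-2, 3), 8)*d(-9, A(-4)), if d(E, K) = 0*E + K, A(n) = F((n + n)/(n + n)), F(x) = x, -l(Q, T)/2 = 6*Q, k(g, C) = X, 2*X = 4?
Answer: -24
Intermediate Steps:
X = 2 (X = (½)*4 = 2)
k(g, C) = 2
l(Q, T) = -12*Q
A(n) = 1 (A(n) = (n + n)/(n + n) = (2*n)/((2*n)) = (2*n)*(1/(2*n)) = 1)
d(E, K) = K (d(E, K) = 0 + K = K)
l(k(-2, 3), 8)*d(-9, A(-4)) = -12*2*1 = -24*1 = -24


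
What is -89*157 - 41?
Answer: -14014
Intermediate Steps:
-89*157 - 41 = -13973 - 41 = -14014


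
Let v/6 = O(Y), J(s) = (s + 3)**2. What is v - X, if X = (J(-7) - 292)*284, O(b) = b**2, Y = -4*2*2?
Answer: 79920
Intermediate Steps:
Y = -16 (Y = -8*2 = -16)
J(s) = (3 + s)**2
v = 1536 (v = 6*(-16)**2 = 6*256 = 1536)
X = -78384 (X = ((3 - 7)**2 - 292)*284 = ((-4)**2 - 292)*284 = (16 - 292)*284 = -276*284 = -78384)
v - X = 1536 - 1*(-78384) = 1536 + 78384 = 79920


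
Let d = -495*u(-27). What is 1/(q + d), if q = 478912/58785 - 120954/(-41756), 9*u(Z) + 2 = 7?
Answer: -1227313230/323957273069 ≈ -0.0037885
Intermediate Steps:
u(Z) = 5/9 (u(Z) = -2/9 + (⅑)*7 = -2/9 + 7/9 = 5/9)
q = 13553865181/1227313230 (q = 478912*(1/58785) - 120954*(-1/41756) = 478912/58785 + 60477/20878 = 13553865181/1227313230 ≈ 11.044)
d = -275 (d = -495*5/9 = -275)
1/(q + d) = 1/(13553865181/1227313230 - 275) = 1/(-323957273069/1227313230) = -1227313230/323957273069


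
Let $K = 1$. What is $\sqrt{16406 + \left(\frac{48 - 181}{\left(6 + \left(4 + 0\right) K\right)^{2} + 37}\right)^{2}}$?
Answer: $\frac{3 \sqrt{34215767}}{137} \approx 128.09$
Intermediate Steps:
$\sqrt{16406 + \left(\frac{48 - 181}{\left(6 + \left(4 + 0\right) K\right)^{2} + 37}\right)^{2}} = \sqrt{16406 + \left(\frac{48 - 181}{\left(6 + \left(4 + 0\right) 1\right)^{2} + 37}\right)^{2}} = \sqrt{16406 + \left(- \frac{133}{\left(6 + 4 \cdot 1\right)^{2} + 37}\right)^{2}} = \sqrt{16406 + \left(- \frac{133}{\left(6 + 4\right)^{2} + 37}\right)^{2}} = \sqrt{16406 + \left(- \frac{133}{10^{2} + 37}\right)^{2}} = \sqrt{16406 + \left(- \frac{133}{100 + 37}\right)^{2}} = \sqrt{16406 + \left(- \frac{133}{137}\right)^{2}} = \sqrt{16406 + \frac{17689}{18769}} = \sqrt{\frac{307941903}{18769}} = \frac{3 \sqrt{34215767}}{137}$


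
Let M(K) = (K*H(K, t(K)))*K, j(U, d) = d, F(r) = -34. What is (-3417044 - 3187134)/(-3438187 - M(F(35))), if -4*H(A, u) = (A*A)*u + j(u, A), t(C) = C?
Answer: 943454/2115267 ≈ 0.44602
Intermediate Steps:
H(A, u) = -A/4 - u*A²/4 (H(A, u) = -((A*A)*u + A)/4 = -(A²*u + A)/4 = -(u*A² + A)/4 = -(A + u*A²)/4 = -A/4 - u*A²/4)
M(K) = K³*(-1 - K²)/4 (M(K) = (K*(K*(-1 - K*K)/4))*K = (K*(K*(-1 - K²)/4))*K = (K²*(-1 - K²)/4)*K = K³*(-1 - K²)/4)
(-3417044 - 3187134)/(-3438187 - M(F(35))) = (-3417044 - 3187134)/(-3438187 - (-34)³*(-1 - 1*(-34)²)/4) = -6604178/(-3438187 - (-39304)*(-1 - 1*1156)/4) = -6604178/(-3438187 - (-39304)*(-1 - 1156)/4) = -6604178/(-3438187 - (-39304)*(-1157)/4) = -6604178/(-3438187 - 1*11368682) = -6604178/(-3438187 - 11368682) = -6604178/(-14806869) = -6604178*(-1/14806869) = 943454/2115267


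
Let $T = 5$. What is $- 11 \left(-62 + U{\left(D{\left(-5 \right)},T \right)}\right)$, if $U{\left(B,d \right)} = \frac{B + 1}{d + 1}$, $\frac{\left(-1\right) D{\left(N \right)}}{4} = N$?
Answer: $\frac{1287}{2} \approx 643.5$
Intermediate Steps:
$D{\left(N \right)} = - 4 N$
$U{\left(B,d \right)} = \frac{1 + B}{1 + d}$
$- 11 \left(-62 + U{\left(D{\left(-5 \right)},T \right)}\right) = - 11 \left(-62 + \frac{1 - -20}{1 + 5}\right) = - 11 \left(-62 + \frac{1 + 20}{6}\right) = - 11 \left(-62 + \frac{1}{6} \cdot 21\right) = - 11 \left(-62 + \frac{7}{2}\right) = \left(-11\right) \left(- \frac{117}{2}\right) = \frac{1287}{2}$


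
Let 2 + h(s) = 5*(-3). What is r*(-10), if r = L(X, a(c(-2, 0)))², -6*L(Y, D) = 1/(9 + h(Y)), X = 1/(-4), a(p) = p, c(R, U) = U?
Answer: -5/1152 ≈ -0.0043403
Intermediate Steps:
h(s) = -17 (h(s) = -2 + 5*(-3) = -2 - 15 = -17)
X = -¼ ≈ -0.25000
L(Y, D) = 1/48 (L(Y, D) = -1/(6*(9 - 17)) = -⅙/(-8) = -⅙*(-⅛) = 1/48)
r = 1/2304 (r = (1/48)² = 1/2304 ≈ 0.00043403)
r*(-10) = (1/2304)*(-10) = -5/1152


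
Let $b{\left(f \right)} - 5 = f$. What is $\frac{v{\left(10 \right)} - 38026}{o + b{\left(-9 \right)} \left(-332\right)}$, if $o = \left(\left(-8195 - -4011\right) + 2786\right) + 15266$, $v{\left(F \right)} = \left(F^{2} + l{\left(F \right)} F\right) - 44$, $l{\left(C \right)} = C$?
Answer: $- \frac{18935}{7598} \approx -2.4921$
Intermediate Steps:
$b{\left(f \right)} = 5 + f$
$v{\left(F \right)} = -44 + 2 F^{2}$ ($v{\left(F \right)} = \left(F^{2} + F F\right) - 44 = \left(F^{2} + F^{2}\right) - 44 = 2 F^{2} - 44 = -44 + 2 F^{2}$)
$o = 13868$ ($o = \left(\left(-8195 + 4011\right) + 2786\right) + 15266 = \left(-4184 + 2786\right) + 15266 = -1398 + 15266 = 13868$)
$\frac{v{\left(10 \right)} - 38026}{o + b{\left(-9 \right)} \left(-332\right)} = \frac{\left(-44 + 2 \cdot 10^{2}\right) - 38026}{13868 + \left(5 - 9\right) \left(-332\right)} = \frac{\left(-44 + 2 \cdot 100\right) - 38026}{13868 - -1328} = \frac{\left(-44 + 200\right) - 38026}{13868 + 1328} = \frac{156 - 38026}{15196} = \left(-37870\right) \frac{1}{15196} = - \frac{18935}{7598}$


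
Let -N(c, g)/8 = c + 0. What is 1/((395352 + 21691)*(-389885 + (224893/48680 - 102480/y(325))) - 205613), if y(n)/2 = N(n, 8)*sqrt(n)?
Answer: -21163328384791673456909000/3441095588954982839801007564484941181 - 16457901440830449600*sqrt(13)/3441095588954982839801007564484941181 ≈ -6.1502e-12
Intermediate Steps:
N(c, g) = -8*c (N(c, g) = -8*(c + 0) = -8*c)
y(n) = -16*n**(3/2) (y(n) = 2*((-8*n)*sqrt(n)) = 2*(-8*n**(3/2)) = -16*n**(3/2))
1/((395352 + 21691)*(-389885 + (224893/48680 - 102480/y(325))) - 205613) = 1/((395352 + 21691)*(-389885 + (224893/48680 - 102480*(-sqrt(13)/338000))) - 205613) = 1/(417043*(-389885 + (224893*(1/48680) - 102480*(-sqrt(13)/338000))) - 205613) = 1/(417043*(-389885 + (224893/48680 - 102480*(-sqrt(13)/338000))) - 205613) = 1/(417043*(-389885 + (224893/48680 - (-1281)*sqrt(13)/4225)) - 205613) = 1/(417043*(-389885 + (224893/48680 + 1281*sqrt(13)/4225)) - 205613) = 1/(417043*(-18979376907/48680 + 1281*sqrt(13)/4225) - 205613) = 1/((-7915216283426001/48680 + 534232083*sqrt(13)/4225) - 205613) = 1/(-7915226292666841/48680 + 534232083*sqrt(13)/4225)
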